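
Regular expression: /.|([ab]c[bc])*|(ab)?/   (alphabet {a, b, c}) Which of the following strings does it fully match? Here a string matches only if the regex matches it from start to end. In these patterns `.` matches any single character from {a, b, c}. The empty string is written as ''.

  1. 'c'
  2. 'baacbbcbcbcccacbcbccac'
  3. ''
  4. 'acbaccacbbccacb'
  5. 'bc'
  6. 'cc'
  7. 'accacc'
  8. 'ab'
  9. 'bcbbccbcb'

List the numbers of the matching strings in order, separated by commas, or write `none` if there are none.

1. 'c' → match
2 → no match
3. '' → match
4 → match
5. 'bc' → no match
6. 'cc' → no match
7. 'accacc' → match
8. 'ab' → match
9. 'bcbbccbcb' → match

1, 3, 4, 7, 8, 9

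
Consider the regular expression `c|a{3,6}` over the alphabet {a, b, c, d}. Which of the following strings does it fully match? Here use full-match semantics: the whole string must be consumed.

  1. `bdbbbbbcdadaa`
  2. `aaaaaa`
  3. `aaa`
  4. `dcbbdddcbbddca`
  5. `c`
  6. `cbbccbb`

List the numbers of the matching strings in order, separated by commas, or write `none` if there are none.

2, 3, 5

1 → no match
2. `aaaaaa` → match
3. `aaa` → match
4 → no match
5. `c` → match
6. `cbbccbb` → no match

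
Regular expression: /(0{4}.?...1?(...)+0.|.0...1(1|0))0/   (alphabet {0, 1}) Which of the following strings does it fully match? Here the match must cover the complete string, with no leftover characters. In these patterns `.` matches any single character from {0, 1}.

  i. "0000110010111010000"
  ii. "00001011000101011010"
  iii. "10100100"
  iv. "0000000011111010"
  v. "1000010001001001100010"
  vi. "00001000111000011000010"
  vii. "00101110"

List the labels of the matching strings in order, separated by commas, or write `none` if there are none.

i, ii, iii, iv, vi, vii

i → match
ii → match
iii → match
iv → match
v → no match
vi → match
vii → match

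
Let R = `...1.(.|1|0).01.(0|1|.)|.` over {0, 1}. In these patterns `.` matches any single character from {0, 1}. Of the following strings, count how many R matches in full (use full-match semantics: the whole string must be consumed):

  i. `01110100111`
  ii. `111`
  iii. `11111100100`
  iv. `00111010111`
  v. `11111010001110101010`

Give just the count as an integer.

i. `01110100111` → match
ii. `111` → no match
iii. `11111100100` → match
iv. `00111010111` → match
v → no match
Total matched: 3

3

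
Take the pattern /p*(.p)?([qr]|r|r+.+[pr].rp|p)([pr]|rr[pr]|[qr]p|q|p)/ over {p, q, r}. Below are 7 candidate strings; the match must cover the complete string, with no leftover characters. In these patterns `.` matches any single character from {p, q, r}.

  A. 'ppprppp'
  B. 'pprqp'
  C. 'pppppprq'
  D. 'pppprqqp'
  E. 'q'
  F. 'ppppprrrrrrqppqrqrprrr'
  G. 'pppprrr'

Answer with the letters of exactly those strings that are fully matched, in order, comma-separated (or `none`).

A → match
B → match
C → match
D → no match
E → no match
F → match
G → match

A, B, C, F, G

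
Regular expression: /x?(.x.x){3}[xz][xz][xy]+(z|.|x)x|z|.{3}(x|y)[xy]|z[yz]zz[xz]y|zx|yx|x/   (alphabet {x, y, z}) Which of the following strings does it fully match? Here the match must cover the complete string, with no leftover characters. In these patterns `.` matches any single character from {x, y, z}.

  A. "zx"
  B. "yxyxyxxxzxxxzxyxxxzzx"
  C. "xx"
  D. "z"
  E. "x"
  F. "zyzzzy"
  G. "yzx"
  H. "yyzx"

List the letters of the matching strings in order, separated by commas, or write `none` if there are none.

A, D, E, F

A. "zx" → match
B → no match
C. "xx" → no match
D. "z" → match
E. "x" → match
F. "zyzzzy" → match
G. "yzx" → no match
H. "yyzx" → no match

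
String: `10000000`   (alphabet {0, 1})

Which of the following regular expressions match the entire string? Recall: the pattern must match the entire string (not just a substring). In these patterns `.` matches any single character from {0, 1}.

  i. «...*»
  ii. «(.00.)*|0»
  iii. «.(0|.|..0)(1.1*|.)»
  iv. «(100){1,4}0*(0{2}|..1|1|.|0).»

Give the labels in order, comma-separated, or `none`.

i → match
ii → match
iii → no match
iv → match

i, ii, iv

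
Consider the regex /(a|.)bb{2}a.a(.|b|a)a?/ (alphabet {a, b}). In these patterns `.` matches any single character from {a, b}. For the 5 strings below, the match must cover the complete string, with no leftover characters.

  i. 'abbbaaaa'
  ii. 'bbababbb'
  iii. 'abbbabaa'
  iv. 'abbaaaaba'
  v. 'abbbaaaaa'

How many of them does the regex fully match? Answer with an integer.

3

i. 'abbbaaaa' → match
ii. 'bbababbb' → no match
iii. 'abbbabaa' → match
iv. 'abbaaaaba' → no match
v. 'abbbaaaaa' → match
Total matched: 3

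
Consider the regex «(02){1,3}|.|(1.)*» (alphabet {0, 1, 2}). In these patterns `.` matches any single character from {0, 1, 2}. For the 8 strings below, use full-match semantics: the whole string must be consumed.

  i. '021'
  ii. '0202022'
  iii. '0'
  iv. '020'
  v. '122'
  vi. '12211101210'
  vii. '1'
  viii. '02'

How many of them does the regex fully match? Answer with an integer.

3

i → no match
ii → no match
iii → match
iv → no match
v → no match
vi → no match
vii → match
viii → match
Total matched: 3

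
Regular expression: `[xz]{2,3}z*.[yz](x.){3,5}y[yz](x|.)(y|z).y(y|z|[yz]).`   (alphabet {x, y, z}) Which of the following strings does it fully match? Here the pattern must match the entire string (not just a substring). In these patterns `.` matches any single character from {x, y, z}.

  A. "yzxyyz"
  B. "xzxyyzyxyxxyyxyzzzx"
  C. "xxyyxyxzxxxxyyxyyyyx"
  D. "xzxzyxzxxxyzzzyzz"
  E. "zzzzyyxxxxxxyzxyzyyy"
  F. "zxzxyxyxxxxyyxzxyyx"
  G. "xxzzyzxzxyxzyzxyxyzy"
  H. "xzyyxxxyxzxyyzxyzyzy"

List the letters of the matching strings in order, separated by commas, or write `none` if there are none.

C, E, F, G, H

A → no match
B → no match
C → match
D → no match
E → match
F → match
G → match
H → match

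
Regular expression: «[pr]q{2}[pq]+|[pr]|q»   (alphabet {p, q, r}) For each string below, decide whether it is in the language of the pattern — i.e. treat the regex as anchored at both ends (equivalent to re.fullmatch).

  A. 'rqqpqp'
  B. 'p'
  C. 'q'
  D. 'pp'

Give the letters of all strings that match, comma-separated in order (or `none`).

A → match
B → match
C → match
D → no match

A, B, C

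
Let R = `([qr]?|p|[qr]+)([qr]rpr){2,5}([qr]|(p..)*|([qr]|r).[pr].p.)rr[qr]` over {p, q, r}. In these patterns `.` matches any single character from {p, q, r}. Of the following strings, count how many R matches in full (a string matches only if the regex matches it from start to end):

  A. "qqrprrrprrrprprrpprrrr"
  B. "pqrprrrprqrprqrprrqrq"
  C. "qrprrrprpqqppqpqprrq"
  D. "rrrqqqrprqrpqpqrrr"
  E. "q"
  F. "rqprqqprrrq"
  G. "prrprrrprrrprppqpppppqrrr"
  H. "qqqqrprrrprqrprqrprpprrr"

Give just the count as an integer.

4

A → match
B → no match
C → match
D → no match
E → no match
F → no match
G → match
H → match
Total matched: 4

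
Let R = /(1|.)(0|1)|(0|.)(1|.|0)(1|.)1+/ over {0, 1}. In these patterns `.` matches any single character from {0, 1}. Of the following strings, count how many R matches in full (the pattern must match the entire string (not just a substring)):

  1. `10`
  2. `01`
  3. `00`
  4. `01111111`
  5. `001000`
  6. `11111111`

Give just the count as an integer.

1 → match
2 → match
3 → match
4 → match
5 → no match
6 → match
Total matched: 5

5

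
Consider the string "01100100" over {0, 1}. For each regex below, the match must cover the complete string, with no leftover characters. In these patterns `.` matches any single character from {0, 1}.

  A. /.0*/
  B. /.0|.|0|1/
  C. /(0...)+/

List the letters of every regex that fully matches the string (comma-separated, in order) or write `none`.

C

A → no match
B → no match
C → match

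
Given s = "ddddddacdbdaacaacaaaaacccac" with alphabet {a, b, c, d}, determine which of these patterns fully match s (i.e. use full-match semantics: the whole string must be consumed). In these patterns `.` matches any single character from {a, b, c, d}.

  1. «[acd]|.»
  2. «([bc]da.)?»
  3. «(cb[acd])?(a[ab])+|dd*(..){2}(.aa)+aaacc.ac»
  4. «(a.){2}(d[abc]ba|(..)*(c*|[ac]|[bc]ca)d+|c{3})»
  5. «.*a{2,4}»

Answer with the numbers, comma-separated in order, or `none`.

3

1 → no match
2 → no match
3 → match
4 → no match — must start with "a"
5 → no match — must end with "a"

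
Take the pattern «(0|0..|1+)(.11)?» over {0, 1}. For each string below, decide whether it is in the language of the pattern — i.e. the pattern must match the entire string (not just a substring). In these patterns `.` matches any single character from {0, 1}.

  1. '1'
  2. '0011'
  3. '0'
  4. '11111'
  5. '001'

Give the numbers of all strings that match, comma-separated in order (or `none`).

1, 2, 3, 4, 5

1 → match
2 → match
3 → match
4 → match
5 → match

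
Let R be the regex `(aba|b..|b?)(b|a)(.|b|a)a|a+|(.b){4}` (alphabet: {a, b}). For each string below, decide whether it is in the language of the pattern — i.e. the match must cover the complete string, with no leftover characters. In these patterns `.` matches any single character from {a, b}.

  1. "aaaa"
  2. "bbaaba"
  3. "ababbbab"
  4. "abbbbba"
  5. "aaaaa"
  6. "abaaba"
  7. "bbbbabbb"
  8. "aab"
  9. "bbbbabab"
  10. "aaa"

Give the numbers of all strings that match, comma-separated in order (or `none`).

1 → match
2 → match
3 → match
4 → no match
5 → match
6 → match
7 → match
8 → no match
9 → match
10 → match

1, 2, 3, 5, 6, 7, 9, 10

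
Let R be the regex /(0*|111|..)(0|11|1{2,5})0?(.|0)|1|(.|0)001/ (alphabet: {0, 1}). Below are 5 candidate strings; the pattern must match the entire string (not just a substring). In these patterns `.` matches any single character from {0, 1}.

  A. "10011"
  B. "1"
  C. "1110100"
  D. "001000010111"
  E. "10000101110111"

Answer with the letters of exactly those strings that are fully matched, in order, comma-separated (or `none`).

B

A → no match
B → match
C → no match
D → no match
E → no match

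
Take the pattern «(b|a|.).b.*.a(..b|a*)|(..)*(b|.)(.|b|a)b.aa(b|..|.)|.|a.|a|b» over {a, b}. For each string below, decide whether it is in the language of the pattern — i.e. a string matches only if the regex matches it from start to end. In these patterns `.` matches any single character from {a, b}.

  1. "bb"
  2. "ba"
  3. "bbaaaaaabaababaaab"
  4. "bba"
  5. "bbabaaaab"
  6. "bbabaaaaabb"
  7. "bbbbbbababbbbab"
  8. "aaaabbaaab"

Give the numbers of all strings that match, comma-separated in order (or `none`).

8

1. "bb" → no match
2. "ba" → no match
3 → no match
4. "bba" → no match
5. "bbabaaaab" → no match
6. "bbabaaaaabb" → no match
7 → no match
8. "aaaabbaaab" → match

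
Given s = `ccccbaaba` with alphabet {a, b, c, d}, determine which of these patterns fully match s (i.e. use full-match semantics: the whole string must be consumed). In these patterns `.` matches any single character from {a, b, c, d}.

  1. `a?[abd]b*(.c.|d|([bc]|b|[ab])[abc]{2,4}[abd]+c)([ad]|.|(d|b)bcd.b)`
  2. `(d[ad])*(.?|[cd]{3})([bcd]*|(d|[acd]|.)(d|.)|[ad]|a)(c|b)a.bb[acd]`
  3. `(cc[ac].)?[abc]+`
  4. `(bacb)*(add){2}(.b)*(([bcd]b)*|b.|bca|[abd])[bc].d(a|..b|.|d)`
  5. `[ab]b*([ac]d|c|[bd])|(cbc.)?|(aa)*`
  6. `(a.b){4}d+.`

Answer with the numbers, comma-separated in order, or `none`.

1 → no match
2 → no match
3 → match
4 → no match
5 → no match
6 → no match — must start with `a`

3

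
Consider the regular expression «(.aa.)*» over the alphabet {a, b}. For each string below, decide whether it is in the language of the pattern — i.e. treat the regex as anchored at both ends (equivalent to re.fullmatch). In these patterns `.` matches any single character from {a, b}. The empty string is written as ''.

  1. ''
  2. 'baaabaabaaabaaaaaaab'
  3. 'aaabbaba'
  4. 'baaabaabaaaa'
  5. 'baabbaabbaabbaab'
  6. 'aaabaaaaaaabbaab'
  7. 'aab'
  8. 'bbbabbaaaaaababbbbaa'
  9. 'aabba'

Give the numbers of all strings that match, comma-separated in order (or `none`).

1 → match
2 → match
3 → no match
4 → match
5 → match
6 → match
7 → no match
8 → no match
9 → no match

1, 2, 4, 5, 6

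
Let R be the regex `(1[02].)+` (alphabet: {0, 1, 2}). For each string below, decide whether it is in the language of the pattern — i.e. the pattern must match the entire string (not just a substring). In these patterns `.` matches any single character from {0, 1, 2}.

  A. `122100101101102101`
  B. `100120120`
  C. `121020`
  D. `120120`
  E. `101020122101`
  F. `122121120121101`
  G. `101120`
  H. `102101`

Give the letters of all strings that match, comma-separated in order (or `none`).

A → match
B → match
C → no match
D → match
E → no match
F → match
G → match
H → match

A, B, D, F, G, H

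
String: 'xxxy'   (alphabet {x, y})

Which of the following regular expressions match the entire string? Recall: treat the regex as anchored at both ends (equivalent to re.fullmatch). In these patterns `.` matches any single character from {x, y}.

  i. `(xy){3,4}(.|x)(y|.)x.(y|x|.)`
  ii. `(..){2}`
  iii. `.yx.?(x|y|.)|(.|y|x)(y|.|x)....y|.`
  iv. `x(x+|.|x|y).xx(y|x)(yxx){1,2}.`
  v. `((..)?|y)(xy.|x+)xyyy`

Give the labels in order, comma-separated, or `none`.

i → no match — must start with 'xy'
ii → match
iii → no match
iv → no match
v → no match — must end with 'xyyy'

ii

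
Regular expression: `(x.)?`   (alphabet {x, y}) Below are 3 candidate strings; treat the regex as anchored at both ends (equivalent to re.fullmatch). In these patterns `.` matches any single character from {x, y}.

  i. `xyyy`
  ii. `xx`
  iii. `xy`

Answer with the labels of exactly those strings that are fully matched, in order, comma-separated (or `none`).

ii, iii

i. `xyyy` → no match
ii. `xx` → match
iii. `xy` → match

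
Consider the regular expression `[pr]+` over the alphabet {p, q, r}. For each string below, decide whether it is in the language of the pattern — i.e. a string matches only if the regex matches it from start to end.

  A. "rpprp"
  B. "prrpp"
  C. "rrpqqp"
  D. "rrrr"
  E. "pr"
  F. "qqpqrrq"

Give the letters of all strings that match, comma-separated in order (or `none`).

A, B, D, E

A → match
B → match
C → no match
D → match
E → match
F → no match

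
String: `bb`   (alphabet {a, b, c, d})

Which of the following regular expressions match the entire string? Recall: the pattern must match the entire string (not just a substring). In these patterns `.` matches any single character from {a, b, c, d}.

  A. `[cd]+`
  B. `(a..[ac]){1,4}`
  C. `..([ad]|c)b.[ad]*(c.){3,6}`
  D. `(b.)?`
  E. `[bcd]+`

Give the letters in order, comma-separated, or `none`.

A → no match
B → no match — must start with `a`
C → no match
D → match
E → match

D, E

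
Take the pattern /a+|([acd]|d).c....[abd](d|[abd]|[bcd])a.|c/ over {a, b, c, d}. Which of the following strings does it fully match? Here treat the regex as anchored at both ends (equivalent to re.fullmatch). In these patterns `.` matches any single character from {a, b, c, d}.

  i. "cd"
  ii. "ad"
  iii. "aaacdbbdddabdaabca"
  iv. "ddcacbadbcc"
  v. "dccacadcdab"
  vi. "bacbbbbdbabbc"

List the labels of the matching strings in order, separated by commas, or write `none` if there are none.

none

i. "cd" → no match
ii. "ad" → no match
iii → no match
iv. "ddcacbadbcc" → no match
v. "dccacadcdab" → no match
vi → no match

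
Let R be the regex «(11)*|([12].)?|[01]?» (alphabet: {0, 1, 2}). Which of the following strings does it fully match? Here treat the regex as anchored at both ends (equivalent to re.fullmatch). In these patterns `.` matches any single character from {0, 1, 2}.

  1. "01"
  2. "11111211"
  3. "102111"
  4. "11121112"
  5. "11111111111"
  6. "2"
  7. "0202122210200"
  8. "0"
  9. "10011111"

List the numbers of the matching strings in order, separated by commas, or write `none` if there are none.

1 → no match
2 → no match
3 → no match
4 → no match
5 → no match
6 → no match
7 → no match
8 → match
9 → no match

8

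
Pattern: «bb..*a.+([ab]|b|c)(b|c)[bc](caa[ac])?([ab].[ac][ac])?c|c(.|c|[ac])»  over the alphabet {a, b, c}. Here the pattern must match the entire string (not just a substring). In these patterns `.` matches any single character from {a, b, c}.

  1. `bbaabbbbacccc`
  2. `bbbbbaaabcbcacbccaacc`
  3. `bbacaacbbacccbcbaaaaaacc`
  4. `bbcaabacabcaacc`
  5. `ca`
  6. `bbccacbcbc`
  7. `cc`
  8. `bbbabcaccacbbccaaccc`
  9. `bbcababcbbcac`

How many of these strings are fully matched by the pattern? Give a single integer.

1 → match
2 → match
3 → no match
4 → no match
5 → match
6 → match
7 → match
8 → match
9 → match
Total matched: 7

7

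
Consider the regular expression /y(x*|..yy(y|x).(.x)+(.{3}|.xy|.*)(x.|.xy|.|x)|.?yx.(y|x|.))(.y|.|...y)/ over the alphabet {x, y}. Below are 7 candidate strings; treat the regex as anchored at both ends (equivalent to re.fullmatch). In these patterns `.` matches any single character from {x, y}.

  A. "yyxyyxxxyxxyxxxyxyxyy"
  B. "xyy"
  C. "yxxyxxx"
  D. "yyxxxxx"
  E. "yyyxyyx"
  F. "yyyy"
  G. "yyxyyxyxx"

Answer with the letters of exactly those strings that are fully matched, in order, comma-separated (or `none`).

A → no match
B → no match — must start with "y"
C → no match
D → no match
E → match
F → no match
G → no match

E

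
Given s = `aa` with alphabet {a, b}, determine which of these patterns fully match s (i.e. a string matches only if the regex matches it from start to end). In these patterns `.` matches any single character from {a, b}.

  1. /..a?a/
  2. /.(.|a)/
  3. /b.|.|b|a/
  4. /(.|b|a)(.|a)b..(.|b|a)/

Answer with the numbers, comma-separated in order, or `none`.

2

1 → no match
2 → match
3 → no match
4 → no match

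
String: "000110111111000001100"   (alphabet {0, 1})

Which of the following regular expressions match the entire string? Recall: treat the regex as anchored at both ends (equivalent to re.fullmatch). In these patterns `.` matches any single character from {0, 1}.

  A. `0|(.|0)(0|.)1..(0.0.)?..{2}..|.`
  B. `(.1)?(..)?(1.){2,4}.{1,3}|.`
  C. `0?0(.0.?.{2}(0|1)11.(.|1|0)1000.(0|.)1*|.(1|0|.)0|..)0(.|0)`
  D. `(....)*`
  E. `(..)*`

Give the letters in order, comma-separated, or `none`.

C

A → no match
B → no match
C → match
D → no match
E → no match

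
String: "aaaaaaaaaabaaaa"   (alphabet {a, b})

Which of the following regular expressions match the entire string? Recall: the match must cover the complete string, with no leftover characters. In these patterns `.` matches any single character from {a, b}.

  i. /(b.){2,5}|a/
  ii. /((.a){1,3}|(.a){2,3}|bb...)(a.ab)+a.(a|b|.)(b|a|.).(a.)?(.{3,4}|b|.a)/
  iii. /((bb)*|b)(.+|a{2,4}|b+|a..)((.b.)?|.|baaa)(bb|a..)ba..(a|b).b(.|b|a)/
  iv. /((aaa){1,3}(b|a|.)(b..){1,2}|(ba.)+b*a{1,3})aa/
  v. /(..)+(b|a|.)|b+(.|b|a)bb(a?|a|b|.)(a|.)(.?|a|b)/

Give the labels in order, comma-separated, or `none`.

i → no match
ii → no match
iii → no match
iv → match
v → match

iv, v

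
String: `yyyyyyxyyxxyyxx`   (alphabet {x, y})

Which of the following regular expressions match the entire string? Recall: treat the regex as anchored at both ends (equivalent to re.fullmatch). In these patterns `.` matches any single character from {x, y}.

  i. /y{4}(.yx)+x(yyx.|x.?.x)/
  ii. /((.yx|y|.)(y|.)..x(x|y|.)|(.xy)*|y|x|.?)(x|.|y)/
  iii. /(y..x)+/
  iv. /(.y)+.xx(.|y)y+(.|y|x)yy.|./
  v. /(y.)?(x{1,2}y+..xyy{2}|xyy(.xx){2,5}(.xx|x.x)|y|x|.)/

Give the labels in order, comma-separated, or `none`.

i

i → match
ii → no match
iii → no match
iv → no match
v → no match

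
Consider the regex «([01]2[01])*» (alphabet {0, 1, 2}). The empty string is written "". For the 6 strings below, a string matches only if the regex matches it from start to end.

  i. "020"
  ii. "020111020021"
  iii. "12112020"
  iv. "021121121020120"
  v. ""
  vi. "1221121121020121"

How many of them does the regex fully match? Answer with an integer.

3

i → match
ii → no match
iii → no match
iv → match
v → match
vi → no match
Total matched: 3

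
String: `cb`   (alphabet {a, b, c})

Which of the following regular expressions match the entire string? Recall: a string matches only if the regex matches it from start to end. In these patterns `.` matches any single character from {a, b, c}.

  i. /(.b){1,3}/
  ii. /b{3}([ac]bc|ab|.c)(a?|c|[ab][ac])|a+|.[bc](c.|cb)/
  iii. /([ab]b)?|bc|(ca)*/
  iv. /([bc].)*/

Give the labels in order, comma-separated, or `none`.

i, iv

i → match
ii → no match
iii → no match
iv → match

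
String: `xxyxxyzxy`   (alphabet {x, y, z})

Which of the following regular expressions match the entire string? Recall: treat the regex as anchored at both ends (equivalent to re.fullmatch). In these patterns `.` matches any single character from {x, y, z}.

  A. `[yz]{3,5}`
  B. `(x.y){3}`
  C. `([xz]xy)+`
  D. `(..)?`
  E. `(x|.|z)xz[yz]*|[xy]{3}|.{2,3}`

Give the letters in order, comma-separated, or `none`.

A → no match
B → no match
C → match
D → no match
E → no match

C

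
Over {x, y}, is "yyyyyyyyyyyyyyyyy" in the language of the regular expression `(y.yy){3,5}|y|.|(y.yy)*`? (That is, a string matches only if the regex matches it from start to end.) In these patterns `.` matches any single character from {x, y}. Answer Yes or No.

No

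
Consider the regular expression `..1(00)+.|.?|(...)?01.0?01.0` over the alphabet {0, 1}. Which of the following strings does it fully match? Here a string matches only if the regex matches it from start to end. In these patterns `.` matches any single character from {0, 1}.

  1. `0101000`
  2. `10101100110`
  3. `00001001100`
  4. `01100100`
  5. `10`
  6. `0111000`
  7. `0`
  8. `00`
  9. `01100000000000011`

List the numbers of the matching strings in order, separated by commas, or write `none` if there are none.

2, 4, 7

1 → no match
2 → match
3 → no match
4 → match
5 → no match
6 → no match
7 → match
8 → no match
9 → no match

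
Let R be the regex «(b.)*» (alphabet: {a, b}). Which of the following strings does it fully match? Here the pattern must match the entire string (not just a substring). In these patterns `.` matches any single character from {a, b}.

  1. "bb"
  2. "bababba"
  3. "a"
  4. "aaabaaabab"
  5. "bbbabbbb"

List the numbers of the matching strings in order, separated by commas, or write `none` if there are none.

1, 5

1 → match
2 → no match
3 → no match
4 → no match
5 → match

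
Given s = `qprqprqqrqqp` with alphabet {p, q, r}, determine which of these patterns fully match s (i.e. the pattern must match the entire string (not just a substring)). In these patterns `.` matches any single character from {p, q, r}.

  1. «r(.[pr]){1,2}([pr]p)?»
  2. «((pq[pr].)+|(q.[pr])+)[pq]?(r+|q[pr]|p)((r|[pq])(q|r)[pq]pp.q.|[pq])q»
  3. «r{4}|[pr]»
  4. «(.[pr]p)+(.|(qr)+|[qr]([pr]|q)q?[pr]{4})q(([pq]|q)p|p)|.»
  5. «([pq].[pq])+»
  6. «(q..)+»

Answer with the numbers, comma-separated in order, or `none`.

6

1 → no match — must start with `r`
2 → no match — must end with `q`
3 → no match
4 → no match
5 → no match
6 → match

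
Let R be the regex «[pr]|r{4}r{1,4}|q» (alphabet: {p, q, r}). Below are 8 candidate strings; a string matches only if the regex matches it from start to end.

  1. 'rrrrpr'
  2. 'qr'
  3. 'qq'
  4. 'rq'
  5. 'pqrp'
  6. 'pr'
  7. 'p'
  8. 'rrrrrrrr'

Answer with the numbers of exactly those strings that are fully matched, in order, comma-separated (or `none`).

7, 8

1 → no match
2 → no match
3 → no match
4 → no match
5 → no match
6 → no match
7 → match
8 → match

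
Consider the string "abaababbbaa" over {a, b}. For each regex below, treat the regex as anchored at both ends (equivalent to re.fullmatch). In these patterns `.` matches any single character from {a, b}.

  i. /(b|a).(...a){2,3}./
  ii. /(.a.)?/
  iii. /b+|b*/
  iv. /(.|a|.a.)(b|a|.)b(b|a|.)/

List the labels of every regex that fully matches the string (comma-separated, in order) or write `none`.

i → match
ii → no match
iii → no match
iv → no match

i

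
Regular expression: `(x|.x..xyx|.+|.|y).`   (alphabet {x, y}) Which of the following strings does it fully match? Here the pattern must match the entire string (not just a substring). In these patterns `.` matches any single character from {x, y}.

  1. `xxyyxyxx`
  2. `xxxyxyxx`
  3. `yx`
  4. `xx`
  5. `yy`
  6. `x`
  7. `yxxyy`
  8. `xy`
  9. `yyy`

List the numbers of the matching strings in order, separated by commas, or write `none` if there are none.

1, 2, 3, 4, 5, 7, 8, 9

1 → match
2 → match
3 → match
4 → match
5 → match
6 → no match
7 → match
8 → match
9 → match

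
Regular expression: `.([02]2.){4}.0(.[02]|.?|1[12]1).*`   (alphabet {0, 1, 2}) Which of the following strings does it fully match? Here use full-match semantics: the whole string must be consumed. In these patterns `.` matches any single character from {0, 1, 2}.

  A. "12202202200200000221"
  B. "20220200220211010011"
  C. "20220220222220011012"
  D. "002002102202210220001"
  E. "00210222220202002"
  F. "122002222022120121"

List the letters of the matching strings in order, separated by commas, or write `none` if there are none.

A, B, C, D, E, F

A → match
B → match
C → match
D → match
E → match
F → match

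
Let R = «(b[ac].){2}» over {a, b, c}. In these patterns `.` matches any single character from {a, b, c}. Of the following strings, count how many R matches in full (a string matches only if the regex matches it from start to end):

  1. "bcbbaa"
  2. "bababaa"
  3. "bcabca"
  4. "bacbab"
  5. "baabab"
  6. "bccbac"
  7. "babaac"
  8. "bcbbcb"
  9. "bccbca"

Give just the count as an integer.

7

1 → match
2 → no match
3 → match
4 → match
5 → match
6 → match
7 → no match
8 → match
9 → match
Total matched: 7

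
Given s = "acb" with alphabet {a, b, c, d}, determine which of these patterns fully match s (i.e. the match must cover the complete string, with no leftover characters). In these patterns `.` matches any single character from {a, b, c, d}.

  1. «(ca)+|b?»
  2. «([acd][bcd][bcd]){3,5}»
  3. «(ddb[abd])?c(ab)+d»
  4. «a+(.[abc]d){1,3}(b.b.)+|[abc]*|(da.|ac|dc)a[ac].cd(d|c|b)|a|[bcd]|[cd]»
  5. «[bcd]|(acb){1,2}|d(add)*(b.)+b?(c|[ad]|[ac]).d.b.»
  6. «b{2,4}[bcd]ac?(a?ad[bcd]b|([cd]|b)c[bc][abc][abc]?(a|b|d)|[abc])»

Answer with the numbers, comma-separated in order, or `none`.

4, 5

1 → no match
2 → no match
3 → no match — must end with "abd"
4 → match
5 → match
6 → no match — must start with "b"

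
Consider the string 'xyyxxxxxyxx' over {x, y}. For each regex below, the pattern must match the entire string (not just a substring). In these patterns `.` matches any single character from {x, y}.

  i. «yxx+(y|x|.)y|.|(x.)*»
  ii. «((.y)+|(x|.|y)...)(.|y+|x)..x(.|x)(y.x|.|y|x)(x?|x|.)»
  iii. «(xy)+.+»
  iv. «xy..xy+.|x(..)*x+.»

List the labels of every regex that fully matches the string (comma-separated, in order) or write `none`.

ii, iii, iv

i → no match
ii → match
iii → match
iv → match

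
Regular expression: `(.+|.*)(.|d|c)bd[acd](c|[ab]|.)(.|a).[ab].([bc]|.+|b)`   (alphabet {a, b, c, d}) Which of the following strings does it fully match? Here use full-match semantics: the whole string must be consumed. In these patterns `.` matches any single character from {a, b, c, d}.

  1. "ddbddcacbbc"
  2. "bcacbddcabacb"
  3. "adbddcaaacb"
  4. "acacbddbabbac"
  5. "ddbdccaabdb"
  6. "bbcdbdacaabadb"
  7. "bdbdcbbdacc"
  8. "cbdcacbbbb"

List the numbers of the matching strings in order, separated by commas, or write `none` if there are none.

1, 2, 3, 4, 5, 6, 7, 8

1 → match
2 → match
3 → match
4 → match
5 → match
6 → match
7 → match
8 → match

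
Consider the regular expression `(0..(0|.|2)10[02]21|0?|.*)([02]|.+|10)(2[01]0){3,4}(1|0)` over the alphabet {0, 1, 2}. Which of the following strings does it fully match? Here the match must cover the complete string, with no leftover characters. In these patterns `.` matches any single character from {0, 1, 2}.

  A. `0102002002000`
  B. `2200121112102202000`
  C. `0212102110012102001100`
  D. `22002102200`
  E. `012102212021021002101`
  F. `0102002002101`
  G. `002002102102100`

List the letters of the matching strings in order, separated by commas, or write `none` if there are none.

A, F, G

A → match
B → no match
C → no match
D → no match
E → no match
F → match
G → match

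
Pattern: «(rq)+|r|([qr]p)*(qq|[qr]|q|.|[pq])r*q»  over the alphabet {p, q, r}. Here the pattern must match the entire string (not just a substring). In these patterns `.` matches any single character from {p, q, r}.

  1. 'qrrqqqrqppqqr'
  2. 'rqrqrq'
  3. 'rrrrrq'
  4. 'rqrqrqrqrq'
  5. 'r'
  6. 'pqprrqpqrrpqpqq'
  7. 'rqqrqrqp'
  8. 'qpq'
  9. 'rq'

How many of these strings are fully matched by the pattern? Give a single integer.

5

1 → no match
2 → match
3 → match
4 → match
5 → match
6 → no match
7 → no match
8 → no match
9 → match
Total matched: 5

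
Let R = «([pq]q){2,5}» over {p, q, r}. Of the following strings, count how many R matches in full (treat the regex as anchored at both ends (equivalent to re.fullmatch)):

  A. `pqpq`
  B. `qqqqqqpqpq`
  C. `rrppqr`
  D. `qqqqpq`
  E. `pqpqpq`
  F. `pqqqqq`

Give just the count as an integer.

A → match
B → match
C → no match — must end with `q`
D → match
E → match
F → match
Total matched: 5

5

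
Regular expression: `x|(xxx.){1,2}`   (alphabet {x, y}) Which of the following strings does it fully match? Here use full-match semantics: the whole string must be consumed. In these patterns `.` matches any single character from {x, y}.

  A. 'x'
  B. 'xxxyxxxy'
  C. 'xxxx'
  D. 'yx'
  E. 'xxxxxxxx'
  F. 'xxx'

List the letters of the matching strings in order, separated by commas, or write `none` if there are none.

A → match
B → match
C → match
D → no match
E → match
F → no match

A, B, C, E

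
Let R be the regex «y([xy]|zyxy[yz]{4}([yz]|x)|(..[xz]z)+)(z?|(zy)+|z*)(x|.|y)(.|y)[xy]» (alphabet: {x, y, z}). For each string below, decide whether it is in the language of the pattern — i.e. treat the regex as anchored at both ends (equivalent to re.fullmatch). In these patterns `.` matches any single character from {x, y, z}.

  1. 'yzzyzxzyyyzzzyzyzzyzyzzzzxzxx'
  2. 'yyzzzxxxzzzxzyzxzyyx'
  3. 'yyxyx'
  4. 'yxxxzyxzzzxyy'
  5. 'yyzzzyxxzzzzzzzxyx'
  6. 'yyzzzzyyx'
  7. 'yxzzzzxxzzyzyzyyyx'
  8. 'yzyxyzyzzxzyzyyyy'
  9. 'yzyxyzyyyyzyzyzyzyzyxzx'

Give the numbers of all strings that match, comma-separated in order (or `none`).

1 → no match
2 → match
3 → match
4 → match
5 → match
6 → match
7 → match
8 → match
9 → match

2, 3, 4, 5, 6, 7, 8, 9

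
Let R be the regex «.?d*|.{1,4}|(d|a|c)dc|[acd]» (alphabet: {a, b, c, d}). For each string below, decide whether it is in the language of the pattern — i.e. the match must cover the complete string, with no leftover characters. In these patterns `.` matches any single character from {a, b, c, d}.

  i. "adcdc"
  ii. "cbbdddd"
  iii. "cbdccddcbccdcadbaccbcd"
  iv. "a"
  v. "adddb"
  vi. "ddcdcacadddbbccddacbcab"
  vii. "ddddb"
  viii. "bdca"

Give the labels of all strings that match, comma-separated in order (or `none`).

iv, viii

i → no match
ii → no match
iii → no match
iv → match
v → no match
vi → no match
vii → no match
viii → match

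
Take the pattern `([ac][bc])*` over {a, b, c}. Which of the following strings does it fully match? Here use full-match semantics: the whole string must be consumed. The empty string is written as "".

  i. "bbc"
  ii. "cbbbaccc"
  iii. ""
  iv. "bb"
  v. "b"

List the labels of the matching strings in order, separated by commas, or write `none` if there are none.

iii

i → no match
ii → no match
iii → match
iv → no match
v → no match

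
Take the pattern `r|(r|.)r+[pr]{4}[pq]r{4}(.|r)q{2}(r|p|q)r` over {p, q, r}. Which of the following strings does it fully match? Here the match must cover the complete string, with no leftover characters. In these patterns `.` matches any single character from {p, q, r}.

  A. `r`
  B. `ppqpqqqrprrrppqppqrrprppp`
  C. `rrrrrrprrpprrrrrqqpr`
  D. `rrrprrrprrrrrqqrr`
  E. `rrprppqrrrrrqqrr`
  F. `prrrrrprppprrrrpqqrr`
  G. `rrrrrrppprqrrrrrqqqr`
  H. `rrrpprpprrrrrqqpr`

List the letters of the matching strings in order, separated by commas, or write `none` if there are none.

A. `r` → match
B → no match — must end with `r`
C → match
D → match
E → match
F → match
G → match
H → match

A, C, D, E, F, G, H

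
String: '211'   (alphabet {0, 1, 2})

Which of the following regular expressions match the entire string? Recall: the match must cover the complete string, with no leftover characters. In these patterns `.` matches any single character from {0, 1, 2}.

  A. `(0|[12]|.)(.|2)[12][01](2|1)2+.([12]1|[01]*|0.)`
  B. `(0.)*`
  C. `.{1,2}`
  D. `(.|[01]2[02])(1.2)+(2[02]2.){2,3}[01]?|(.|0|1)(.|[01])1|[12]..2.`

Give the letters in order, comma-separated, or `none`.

A → no match
B → no match
C → no match
D → match

D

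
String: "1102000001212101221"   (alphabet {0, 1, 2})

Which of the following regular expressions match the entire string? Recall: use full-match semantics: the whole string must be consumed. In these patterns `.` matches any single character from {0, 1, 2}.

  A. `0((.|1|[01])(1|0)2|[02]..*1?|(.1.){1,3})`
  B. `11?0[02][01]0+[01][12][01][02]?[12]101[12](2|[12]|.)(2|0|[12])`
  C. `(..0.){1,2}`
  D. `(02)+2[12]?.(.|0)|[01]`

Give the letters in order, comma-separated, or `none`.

A → no match — must start with "0"
B → match
C → no match
D → no match

B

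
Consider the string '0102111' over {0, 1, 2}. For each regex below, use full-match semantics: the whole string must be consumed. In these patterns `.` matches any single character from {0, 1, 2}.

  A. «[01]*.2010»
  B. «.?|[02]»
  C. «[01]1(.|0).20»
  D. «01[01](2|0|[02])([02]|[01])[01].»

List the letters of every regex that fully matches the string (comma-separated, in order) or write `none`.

A → no match — must end with '2010'
B → no match
C → no match — must end with '20'
D → match

D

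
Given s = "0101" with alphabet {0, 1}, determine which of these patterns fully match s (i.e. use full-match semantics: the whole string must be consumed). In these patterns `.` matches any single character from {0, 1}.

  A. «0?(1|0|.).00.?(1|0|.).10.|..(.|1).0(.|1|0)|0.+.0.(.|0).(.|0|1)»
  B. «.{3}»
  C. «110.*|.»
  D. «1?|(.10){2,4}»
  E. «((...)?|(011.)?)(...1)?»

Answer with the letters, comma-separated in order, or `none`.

A → no match
B → no match
C → no match
D → no match
E → match

E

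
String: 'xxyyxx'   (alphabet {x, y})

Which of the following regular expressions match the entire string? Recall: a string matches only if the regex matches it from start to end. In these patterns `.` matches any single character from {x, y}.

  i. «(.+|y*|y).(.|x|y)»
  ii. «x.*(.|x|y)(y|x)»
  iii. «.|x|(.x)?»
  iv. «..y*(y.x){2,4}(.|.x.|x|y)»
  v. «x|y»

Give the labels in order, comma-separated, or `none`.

i → match
ii → match
iii → no match
iv → no match
v → no match

i, ii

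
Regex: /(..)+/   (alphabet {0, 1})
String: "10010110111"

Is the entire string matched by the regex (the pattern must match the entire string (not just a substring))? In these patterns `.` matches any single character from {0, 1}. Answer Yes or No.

No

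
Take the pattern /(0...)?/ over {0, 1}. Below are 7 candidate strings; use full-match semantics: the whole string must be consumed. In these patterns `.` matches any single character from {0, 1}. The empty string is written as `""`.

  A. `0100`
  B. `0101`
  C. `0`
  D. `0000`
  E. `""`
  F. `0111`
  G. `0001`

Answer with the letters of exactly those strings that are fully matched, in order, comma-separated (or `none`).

A, B, D, E, F, G

A → match
B → match
C → no match
D → match
E → match
F → match
G → match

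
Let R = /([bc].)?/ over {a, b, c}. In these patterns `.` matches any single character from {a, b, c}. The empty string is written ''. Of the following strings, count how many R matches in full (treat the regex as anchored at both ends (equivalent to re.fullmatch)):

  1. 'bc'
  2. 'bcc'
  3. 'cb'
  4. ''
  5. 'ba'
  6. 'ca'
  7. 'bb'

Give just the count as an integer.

6

1 → match
2 → no match
3 → match
4 → match
5 → match
6 → match
7 → match
Total matched: 6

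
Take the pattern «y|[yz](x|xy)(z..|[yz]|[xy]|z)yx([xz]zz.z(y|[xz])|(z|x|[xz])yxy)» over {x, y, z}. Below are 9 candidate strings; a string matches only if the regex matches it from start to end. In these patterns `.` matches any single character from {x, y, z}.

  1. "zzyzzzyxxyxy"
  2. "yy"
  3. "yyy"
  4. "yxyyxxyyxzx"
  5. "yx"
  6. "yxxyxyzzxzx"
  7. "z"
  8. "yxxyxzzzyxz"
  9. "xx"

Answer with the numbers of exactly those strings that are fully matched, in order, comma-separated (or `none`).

1 → no match
2 → no match
3 → no match
4 → no match
5 → no match
6 → no match
7 → no match
8 → no match
9 → no match

none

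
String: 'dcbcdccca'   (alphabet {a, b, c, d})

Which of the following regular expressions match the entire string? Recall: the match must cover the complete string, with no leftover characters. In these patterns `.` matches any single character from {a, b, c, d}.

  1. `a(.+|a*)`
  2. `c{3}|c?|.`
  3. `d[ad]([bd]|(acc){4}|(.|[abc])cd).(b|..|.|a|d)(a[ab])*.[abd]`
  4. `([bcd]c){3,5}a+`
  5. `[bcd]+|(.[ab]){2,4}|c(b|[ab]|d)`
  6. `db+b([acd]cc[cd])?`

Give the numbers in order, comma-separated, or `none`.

1 → no match — must start with 'a'
2 → no match
3 → no match
4 → match
5 → no match
6 → no match — must start with 'db'

4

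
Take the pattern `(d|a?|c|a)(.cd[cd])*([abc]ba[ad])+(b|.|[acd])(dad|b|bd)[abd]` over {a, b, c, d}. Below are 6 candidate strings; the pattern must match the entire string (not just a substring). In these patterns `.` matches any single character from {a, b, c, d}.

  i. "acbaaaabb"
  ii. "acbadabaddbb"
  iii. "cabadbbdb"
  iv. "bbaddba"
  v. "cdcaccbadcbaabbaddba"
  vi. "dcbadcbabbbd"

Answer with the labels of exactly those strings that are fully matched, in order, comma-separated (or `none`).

i → no match
ii → match
iii → match
iv → match
v → no match
vi → no match

ii, iii, iv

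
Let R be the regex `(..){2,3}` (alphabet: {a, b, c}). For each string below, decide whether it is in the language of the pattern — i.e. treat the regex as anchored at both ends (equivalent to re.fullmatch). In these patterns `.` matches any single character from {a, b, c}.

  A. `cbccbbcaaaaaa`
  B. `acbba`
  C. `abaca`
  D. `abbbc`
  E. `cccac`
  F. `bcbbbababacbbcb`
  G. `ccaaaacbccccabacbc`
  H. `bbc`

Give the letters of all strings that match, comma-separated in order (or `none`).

none

A → no match
B → no match
C → no match
D → no match
E → no match
F → no match
G → no match
H → no match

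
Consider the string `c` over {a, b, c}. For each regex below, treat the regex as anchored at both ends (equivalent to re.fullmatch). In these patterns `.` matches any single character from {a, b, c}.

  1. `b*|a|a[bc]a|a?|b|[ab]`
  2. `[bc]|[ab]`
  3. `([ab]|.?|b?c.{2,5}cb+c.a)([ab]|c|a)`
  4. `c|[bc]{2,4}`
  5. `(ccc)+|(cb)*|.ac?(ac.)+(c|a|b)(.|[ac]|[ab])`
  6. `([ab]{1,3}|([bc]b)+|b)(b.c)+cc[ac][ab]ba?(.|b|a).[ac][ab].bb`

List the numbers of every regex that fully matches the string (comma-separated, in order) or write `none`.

1 → no match
2 → match
3 → match
4 → match
5 → no match
6 → no match — must end with `bb`

2, 3, 4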